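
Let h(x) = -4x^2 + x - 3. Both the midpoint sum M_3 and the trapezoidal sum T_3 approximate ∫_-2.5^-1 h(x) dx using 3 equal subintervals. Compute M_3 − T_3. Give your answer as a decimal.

M_3 = -26.5.
T_3 = -26.875.
M_3 − T_3 = 0.375.

0.375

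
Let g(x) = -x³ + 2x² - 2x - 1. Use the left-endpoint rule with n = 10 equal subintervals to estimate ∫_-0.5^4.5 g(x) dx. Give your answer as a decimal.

-52.1875

Δx = (4.5 − (-0.5))/10 = 0.5.
Left endpoints: -0.5, 0, 0.5, 1, 1.5, 2, 2.5, 3, 3.5, 4.
g(-0.5) = 0.625, g(0) = -1, g(0.5) = -1.625, g(1) = -2, g(1.5) = -2.875, g(2) = -5, g(2.5) = -9.125, g(3) = -16, g(3.5) = -26.375, g(4) = -41.
Sum = Δx · [g(-0.5) + g(0) + g(0.5) + ...].
Sum = -52.1875.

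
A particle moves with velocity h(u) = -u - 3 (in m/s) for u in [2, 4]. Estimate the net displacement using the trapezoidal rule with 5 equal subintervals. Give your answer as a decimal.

Δu = (4 − 2)/5 = 0.4.
h(2) = -5, h(2.4) = -5.4, h(2.8) = -5.8, h(3.2) = -6.2, h(3.6) = -6.6, h(4) = -7.
T_5 = (Δu/2)·[h(u_0) + 2h(u_1) + ... + 2h(u_{4}) + h(u_5)].
Sum = -12.

-12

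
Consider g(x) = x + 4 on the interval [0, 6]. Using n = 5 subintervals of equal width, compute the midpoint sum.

Δx = (6 − 0)/5 = 1.2.
Midpoints: 0.6, 1.8, 3, 4.2, 5.4.
g(0.6) = 4.6, g(1.8) = 5.8, g(3) = 7, g(4.2) = 8.2, g(5.4) = 9.4.
Sum = Δx · [g(0.6) + g(1.8) + g(3) + g(4.2) + g(5.4)].
Sum = 42.

42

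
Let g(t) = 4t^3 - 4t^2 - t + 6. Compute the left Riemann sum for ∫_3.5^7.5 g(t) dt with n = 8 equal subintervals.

2187

Δt = (7.5 − 3.5)/8 = 0.5.
Left endpoints: 3.5, 4, 4.5, 5, 5.5, 6, 6.5, 7.
g(3.5) = 125, g(4) = 194, g(4.5) = 285, g(5) = 401, g(5.5) = 545, g(6) = 720, g(6.5) = 929, g(7) = 1175.
Sum = Δt · [g(3.5) + g(4) + g(4.5) + ...].
Sum = 2187.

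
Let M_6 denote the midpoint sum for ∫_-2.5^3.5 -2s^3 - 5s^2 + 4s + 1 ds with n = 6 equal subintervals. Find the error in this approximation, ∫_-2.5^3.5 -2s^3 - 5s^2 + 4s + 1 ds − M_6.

Exact integral: ∫_-2.5^3.5 f(s) ds = -135.
M_6 = -131.
Error = -135 − (-131) = -4.

-4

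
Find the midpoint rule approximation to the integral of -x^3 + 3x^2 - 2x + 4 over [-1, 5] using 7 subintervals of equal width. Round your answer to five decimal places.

-28.89796

Δx = (5 − (-1))/7 = 6/7.
Midpoints: -4/7, 2/7, 8/7, 2, 20/7, 26/7, 32/7.
f(-4/7) = 2164/343, f(2/7) = 1252/343, f(8/7) = 1420/343, f(2) = 4, f(20/7) = -188/343, f(26/7) = -4556/343, f(32/7) = -13028/343.
Sum = Δx · [f(-4/7) + f(2/7) + f(8/7) + ...].
Sum ≈ -28.89796.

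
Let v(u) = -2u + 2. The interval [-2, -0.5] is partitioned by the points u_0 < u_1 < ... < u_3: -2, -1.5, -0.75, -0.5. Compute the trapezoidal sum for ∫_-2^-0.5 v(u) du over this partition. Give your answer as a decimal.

Subinterval widths: 0.5, 0.75, 0.25.
v(-2) = 6, v(-1.5) = 5, v(-0.75) = 3.5, v(-0.5) = 3.
On each subinterval the trapezoid contributes (Δu_i/2)·[v(u_{i-1}) + v(u_i)].
Sum = 6.75.

6.75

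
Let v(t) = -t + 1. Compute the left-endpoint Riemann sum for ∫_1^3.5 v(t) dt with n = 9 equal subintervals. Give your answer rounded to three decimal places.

Δt = (3.5 − 1)/9 = 5/18.
Left endpoints: 1, 23/18, 14/9, 11/6, 19/9, 43/18, 8/3, 53/18, 29/9.
v(1) = 0, v(23/18) = -5/18, v(14/9) = -5/9, v(11/6) = -5/6, v(19/9) = -10/9, v(43/18) = -25/18, v(8/3) = -5/3, v(53/18) = -35/18, v(29/9) = -20/9.
Sum = Δt · [v(1) + v(23/18) + v(14/9) + ...].
Sum ≈ -2.778.

-2.778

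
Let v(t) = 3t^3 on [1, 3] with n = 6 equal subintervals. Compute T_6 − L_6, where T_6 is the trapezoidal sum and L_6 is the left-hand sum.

T_6 ≈ 60.66667.
L_6 ≈ 47.66667.
T_6 − L_6 = 13.

13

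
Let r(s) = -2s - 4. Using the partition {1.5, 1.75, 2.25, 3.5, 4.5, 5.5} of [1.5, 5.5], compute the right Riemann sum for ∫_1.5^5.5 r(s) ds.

Subinterval widths: 0.25, 0.5, 1.25, 1, 1.
Right endpoints: 1.75, 2.25, 3.5, 4.5, 5.5.
r(1.75) = -7.5, r(2.25) = -8.5, r(3.5) = -11, r(4.5) = -13, r(5.5) = -15.
Sum = Σ Δs_i · r(s_i).
Sum = -47.875.

-47.875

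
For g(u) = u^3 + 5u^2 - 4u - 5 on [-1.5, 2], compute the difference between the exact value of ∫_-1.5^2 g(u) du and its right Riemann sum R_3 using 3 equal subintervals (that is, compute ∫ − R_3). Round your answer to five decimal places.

Exact integral: ∫_-1.5^2 g(u) du ≈ 0.6927083.
R_3 ≈ 8.8310185.
Error ≈ 0.6927083 − 8.8310185 ≈ -8.13831.

-8.13831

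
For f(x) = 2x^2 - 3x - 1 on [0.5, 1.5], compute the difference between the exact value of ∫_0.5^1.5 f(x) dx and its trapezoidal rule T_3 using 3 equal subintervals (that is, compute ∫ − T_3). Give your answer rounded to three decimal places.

Exact integral: ∫_0.5^1.5 f(x) dx ≈ -1.83333.
T_3 ≈ -1.79630.
Error ≈ -1.83333 − (-1.79630) ≈ -0.037.

-0.037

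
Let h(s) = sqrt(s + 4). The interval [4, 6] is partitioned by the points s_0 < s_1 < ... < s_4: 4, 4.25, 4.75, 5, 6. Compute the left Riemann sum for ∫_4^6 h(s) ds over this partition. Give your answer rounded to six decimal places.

Subinterval widths: 0.25, 0.5, 0.25, 1.
Left endpoints: 4, 4.25, 4.75, 5.
h(4) ≈ 2.828427, h(4.25) ≈ 2.872281, h(4.75) ≈ 2.958040, h(5) ≈ 3.000000.
Sum = Σ Δs_i · h(s_i).
Sum ≈ 5.882757.

5.882757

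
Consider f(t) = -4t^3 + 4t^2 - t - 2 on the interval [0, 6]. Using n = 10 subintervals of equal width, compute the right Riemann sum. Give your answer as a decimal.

-1267.32

Δt = (6 − 0)/10 = 0.6.
Right endpoints: 0.6, 1.2, 1.8, 2.4, 3, 3.6, 4.2, 4.8, 5.4, 6.
f(0.6) = -2.024, f(1.2) = -4.352, f(1.8) = -14.168, f(2.4) = -36.656, f(3) = -77, f(3.6) = -140.384, f(4.2) = -231.992, f(4.8) = -357.008, f(5.4) = -520.616, f(6) = -728.
Sum = Δt · [f(0.6) + f(1.2) + f(1.8) + ...].
Sum = -1267.32.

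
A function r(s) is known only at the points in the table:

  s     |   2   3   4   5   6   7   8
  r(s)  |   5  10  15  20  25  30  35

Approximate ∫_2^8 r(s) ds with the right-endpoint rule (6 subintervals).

Δs = 1.
Sum = 1·[10 + 15 + 20 + 25 + 30 + 35] = 135.

135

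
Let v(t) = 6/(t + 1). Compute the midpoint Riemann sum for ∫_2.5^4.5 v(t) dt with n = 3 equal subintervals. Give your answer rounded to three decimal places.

2.707

Δt = (4.5 − 2.5)/3 = 2/3.
Midpoints: 17/6, 3.5, 25/6.
v(17/6) = 36/23, v(3.5) = 4/3, v(25/6) = 36/31.
Sum = Δt · [v(17/6) + v(3.5) + v(25/6)].
Sum ≈ 2.707.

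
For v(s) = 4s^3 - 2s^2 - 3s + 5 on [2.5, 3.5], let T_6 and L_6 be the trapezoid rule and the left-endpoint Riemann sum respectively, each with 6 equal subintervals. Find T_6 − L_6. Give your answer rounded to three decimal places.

T_6 ≈ 88.99074.
L_6 ≈ 81.15741.
T_6 − L_6 ≈ 7.833.

7.833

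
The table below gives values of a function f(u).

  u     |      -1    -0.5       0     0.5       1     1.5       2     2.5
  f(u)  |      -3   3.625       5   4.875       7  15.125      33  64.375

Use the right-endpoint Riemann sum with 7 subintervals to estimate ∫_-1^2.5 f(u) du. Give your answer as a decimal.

Δu = 0.5.
Sum = 0.5·[3.625 + 5 + 4.875 + 7 + 15.125 + 33 + 64.375] = 66.5.

66.5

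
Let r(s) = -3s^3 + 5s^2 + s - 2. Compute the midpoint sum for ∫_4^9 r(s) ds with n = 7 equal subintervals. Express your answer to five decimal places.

-3586.54337

Δs = (9 − 4)/7 = 5/7.
Midpoints: 61/14, 71/14, 81/14, 6.5, 101/14, 111/14, 121/14.
r(61/14) = -414005/2744, r(71/14) = -712435/2744, r(81/14) = -1124665/2744, r(6.5) = -608.125, r(101/14) = -2362525/2744, r(111/14) = -3224155/2744, r(121/14) = -4271585/2744.
Sum = Δs · [r(61/14) + r(71/14) + r(81/14) + ...].
Sum ≈ -3586.54337.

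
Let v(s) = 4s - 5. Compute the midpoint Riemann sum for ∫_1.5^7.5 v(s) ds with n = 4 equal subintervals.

Δs = (7.5 − 1.5)/4 = 1.5.
Midpoints: 2.25, 3.75, 5.25, 6.75.
v(2.25) = 4, v(3.75) = 10, v(5.25) = 16, v(6.75) = 22.
Sum = Δs · [v(2.25) + v(3.75) + v(5.25) + v(6.75)].
Sum = 78.

78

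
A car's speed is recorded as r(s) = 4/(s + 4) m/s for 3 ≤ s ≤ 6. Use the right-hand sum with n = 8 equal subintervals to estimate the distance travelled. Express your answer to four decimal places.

Δs = (6 − 3)/8 = 0.375.
Right endpoints: 3.375, 3.75, 4.125, 4.5, 4.875, 5.25, 5.625, 6.
r(3.375) = 32/59, r(3.75) = 16/31, r(4.125) = 32/65, r(4.5) = 8/17, r(4.875) = 32/71, r(5.25) = 16/37, r(5.625) = 32/77, r(6) = 0.4.
Sum = Δs · [r(3.375) + r(3.75) + r(4.125) + ...].
Sum ≈ 1.3950.

1.3950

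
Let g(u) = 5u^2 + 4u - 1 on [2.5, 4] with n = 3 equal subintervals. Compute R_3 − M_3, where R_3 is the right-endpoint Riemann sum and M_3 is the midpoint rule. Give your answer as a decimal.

14.15625

R_3 = 112.625.
M_3 = 98.46875.
R_3 − M_3 = 14.15625.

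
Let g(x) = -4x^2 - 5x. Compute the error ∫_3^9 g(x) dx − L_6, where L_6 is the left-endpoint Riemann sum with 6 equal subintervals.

-155

Exact integral: ∫_3^9 g(x) dx = -1116.
L_6 = -961.
Error = -1116 − (-961) = -155.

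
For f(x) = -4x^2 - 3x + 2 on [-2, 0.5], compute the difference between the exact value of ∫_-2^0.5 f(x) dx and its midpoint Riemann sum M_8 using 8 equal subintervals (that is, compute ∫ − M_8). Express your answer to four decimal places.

-0.0814

Exact integral: ∫_-2^0.5 f(x) dx ≈ -0.208333.
M_8 ≈ -0.126953.
Error ≈ -0.208333 − (-0.126953) ≈ -0.0814.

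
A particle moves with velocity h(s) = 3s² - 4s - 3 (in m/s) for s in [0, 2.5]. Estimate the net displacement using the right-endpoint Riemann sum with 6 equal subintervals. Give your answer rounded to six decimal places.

-2.335069

Δs = (2.5 − 0)/6 = 5/12.
Right endpoints: 5/12, 5/6, 1.25, 5/3, 25/12, 2.5.
h(5/12) = -199/48, h(5/6) = -4.25, h(1.25) = -3.3125, h(5/3) = -4/3, h(25/12) = 1.6875, h(2.5) = 5.75.
Sum = Δs · [h(5/12) + h(5/6) + h(1.25) + ...].
Sum ≈ -2.335069.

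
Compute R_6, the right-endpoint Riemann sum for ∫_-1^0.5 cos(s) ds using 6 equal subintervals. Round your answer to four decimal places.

1.3562

Δs = (0.5 − (-1))/6 = 0.25.
Right endpoints: -0.75, -0.5, -0.25, 0, 0.25, 0.5.
f(-0.75) ≈ 0.7317, f(-0.5) ≈ 0.8776, f(-0.25) ≈ 0.9689, f(0) ≈ 1.0000, f(0.25) ≈ 0.9689, f(0.5) ≈ 0.8776.
Sum = Δs · [f(-0.75) + f(-0.5) + f(-0.25) + ...].
Sum ≈ 1.3562.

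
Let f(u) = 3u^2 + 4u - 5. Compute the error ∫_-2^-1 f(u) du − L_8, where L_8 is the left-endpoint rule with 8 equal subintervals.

-0.3203125

Exact integral: ∫_-2^-1 f(u) du = -4.
L_8 = -3.6796875.
Error = -4 − (-3.6796875) = -0.3203125.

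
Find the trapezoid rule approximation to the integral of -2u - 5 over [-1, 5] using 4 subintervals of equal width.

Δu = (5 − (-1))/4 = 1.5.
f(-1) = -3, f(0.5) = -6, f(2) = -9, f(3.5) = -12, f(5) = -15.
T_4 = (Δu/2)·[f(u_0) + 2f(u_1) + 2f(u_2) + 2f(u_3) + f(u_4)].
Sum = -54.

-54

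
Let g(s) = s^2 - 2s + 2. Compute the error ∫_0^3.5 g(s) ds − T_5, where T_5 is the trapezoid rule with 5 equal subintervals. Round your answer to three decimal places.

Exact integral: ∫_0^3.5 g(s) ds ≈ 9.04167.
T_5 = 9.3275.
Error ≈ 9.04167 − 9.3275 ≈ -0.286.

-0.286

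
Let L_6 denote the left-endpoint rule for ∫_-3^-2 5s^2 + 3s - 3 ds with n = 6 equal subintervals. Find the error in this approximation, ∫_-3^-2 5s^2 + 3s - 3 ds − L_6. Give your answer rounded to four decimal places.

-1.8565

Exact integral: ∫_-3^-2 f(s) ds ≈ 21.166667.
L_6 ≈ 23.023148.
Error ≈ 21.166667 − 23.023148 ≈ -1.8565.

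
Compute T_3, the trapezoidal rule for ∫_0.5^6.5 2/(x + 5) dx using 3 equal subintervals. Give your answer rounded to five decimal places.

1.49194

Δx = (6.5 − 0.5)/3 = 2.
f(0.5) = 4/11, f(2.5) = 4/15, f(4.5) = 4/19, f(6.5) = 4/23.
T_3 = (Δx/2)·[f(x_0) + 2f(x_1) + 2f(x_2) + f(x_3)].
Sum ≈ 1.49194.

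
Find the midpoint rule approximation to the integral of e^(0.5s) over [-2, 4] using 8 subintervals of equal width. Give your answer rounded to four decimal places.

13.9604

Δs = (4 − (-2))/8 = 0.75.
Midpoints: -1.625, -0.875, -0.125, 0.625, 1.375, 2.125, 2.875, 3.625.
f(-1.625) ≈ 0.4437, f(-0.875) ≈ 0.6456, f(-0.125) ≈ 0.9394, f(0.625) ≈ 1.3668, f(1.375) ≈ 1.9887, f(2.125) ≈ 2.8936, f(2.875) ≈ 4.2102, f(3.625) ≈ 6.1257.
Sum = Δs · [f(-1.625) + f(-0.875) + f(-0.125) + ...].
Sum ≈ 13.9604.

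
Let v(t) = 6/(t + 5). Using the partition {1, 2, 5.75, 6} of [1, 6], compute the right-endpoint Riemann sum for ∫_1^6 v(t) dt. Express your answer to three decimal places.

Subinterval widths: 1, 3.75, 0.25.
Right endpoints: 2, 5.75, 6.
v(2) = 6/7, v(5.75) = 24/43, v(6) = 6/11.
Sum = Σ Δt_i · v(t_i).
Sum ≈ 3.087.

3.087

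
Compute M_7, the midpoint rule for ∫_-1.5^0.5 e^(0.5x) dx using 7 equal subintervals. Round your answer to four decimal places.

Δx = (0.5 − (-1.5))/7 = 2/7.
Midpoints: -19/14, -15/14, -11/14, -0.5, -3/14, 1/14, 5/14.
f(-19/14) ≈ 0.5073, f(-15/14) ≈ 0.5853, f(-11/14) ≈ 0.6751, f(-0.5) ≈ 0.7788, f(-3/14) ≈ 0.8984, f(1/14) ≈ 1.0364, f(5/14) ≈ 1.1955.
Sum = Δx · [f(-19/14) + f(-15/14) + f(-11/14) + ...].
Sum ≈ 1.6219.

1.6219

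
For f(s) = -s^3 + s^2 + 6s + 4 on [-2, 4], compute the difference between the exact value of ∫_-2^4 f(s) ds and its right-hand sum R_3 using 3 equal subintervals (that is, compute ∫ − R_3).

Exact integral: ∫_-2^4 f(s) ds = 24.
R_3 = -8.
Error = 24 − (-8) = 32.

32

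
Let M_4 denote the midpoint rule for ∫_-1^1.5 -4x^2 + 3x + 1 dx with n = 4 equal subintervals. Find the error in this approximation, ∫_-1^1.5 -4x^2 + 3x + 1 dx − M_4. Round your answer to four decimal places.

-0.3255

Exact integral: ∫_-1^1.5 f(x) dx ≈ -1.458333.
M_4 = -1.1328125.
Error ≈ -1.458333 − (-1.1328125) ≈ -0.3255.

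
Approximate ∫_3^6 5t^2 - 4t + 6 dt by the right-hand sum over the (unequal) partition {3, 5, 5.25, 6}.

374.203125

Subinterval widths: 2, 0.25, 0.75.
Right endpoints: 5, 5.25, 6.
f(5) = 111, f(5.25) = 122.8125, f(6) = 162.
Sum = Σ Δt_i · f(t_i).
Sum = 374.203125.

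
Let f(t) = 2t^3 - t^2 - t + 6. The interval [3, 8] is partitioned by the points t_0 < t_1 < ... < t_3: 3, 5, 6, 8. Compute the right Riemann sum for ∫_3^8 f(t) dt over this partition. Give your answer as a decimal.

2764

Subinterval widths: 2, 1, 2.
Right endpoints: 5, 6, 8.
f(5) = 226, f(6) = 396, f(8) = 958.
Sum = Σ Δt_i · f(t_i).
Sum = 2764.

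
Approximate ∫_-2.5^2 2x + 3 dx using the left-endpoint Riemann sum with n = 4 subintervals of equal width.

Δx = (2 − (-2.5))/4 = 1.125.
Left endpoints: -2.5, -1.375, -0.25, 0.875.
f(-2.5) = -2, f(-1.375) = 0.25, f(-0.25) = 2.5, f(0.875) = 4.75.
Sum = Δx · [f(-2.5) + f(-1.375) + f(-0.25) + f(0.875)].
Sum = 6.1875.

6.1875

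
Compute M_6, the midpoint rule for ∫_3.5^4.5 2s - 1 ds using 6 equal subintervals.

7

Δs = (4.5 − 3.5)/6 = 1/6.
Midpoints: 43/12, 3.75, 47/12, 49/12, 4.25, 53/12.
f(43/12) = 37/6, f(3.75) = 6.5, f(47/12) = 41/6, f(49/12) = 43/6, f(4.25) = 7.5, f(53/12) = 47/6.
Sum = Δs · [f(43/12) + f(3.75) + f(47/12) + ...].
Sum = 7.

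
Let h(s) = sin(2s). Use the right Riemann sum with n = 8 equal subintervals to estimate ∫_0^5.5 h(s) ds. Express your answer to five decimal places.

Δs = (5.5 − 0)/8 = 0.6875.
Right endpoints: 0.6875, 1.375, 2.0625, 2.75, 3.4375, 4.125, 4.8125, 5.5.
h(0.6875) ≈ 0.98089, h(1.375) ≈ 0.38166, h(2.0625) ≈ -0.83239, h(2.75) ≈ -0.70554, h(3.4375) ≈ 0.55787, h(4.125) ≈ 0.92260, h(4.8125) ≈ -0.19889, h(5.5) ≈ -0.99999.
Sum = Δs · [h(0.6875) + h(1.375) + h(2.0625) + ...].
Sum ≈ 0.07303.

0.07303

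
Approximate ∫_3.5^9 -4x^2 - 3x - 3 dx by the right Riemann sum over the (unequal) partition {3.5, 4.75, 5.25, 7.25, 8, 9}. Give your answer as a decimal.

-1235.125

Subinterval widths: 1.25, 0.5, 2, 0.75, 1.
Right endpoints: 4.75, 5.25, 7.25, 8, 9.
f(4.75) = -107.5, f(5.25) = -129, f(7.25) = -235, f(8) = -283, f(9) = -354.
Sum = Σ Δx_i · f(x_i).
Sum = -1235.125.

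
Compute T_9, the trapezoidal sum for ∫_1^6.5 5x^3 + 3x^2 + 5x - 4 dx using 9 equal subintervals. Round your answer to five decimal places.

2605.11150

Δx = (6.5 − 1)/9 = 11/18.
f(1) = 9, f(29/18) = 191011/5832, f(20/9) = 55984/729, f(17/6) = 31963/216, f(31/9) = 184541/729, f(73/18) = 2327783/5832, f(14/3) = 16006/27, f(95/18) = 4904797/5832, f(53/9) = 838777/729, f(6.5) = 1528.375.
T_9 = (Δx/2)·[f(x_0) + 2f(x_1) + ... + 2f(x_{8}) + f(x_9)].
Sum ≈ 2605.11150.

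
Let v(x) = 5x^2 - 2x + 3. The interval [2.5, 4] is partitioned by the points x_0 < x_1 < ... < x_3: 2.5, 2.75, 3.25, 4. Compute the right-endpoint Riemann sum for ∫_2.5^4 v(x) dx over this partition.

89.734375

Subinterval widths: 0.25, 0.5, 0.75.
Right endpoints: 2.75, 3.25, 4.
v(2.75) = 35.3125, v(3.25) = 49.3125, v(4) = 75.
Sum = Σ Δx_i · v(x_i).
Sum = 89.734375.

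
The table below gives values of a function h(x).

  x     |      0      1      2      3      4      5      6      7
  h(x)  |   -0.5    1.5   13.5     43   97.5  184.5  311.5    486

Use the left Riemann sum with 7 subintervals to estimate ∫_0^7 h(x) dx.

651

Δx = 1.
Sum = 1·[(-0.5) + 1.5 + 13.5 + 43 + 97.5 + 184.5 + 311.5] = 651.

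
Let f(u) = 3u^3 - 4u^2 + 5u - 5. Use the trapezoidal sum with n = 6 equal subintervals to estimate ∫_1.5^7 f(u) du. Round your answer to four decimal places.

1459.8760

Δu = (7 − 1.5)/6 = 11/12.
f(1.5) = 3.625, f(29/12) = 15013/576, f(10/3) = 235/3, f(4.25) = 174.296875, f(31/6) = 23603/72, f(73/12) = 552.765625, f(7) = 863.
T_6 = (Δu/2)·[f(u_0) + 2f(u_1) + ... + 2f(u_{5}) + f(u_6)].
Sum ≈ 1459.8760.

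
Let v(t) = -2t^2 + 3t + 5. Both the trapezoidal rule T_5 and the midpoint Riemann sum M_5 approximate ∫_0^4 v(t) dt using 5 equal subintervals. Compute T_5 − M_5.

-1.28

T_5 = 0.48.
M_5 = 1.76.
T_5 − M_5 = -1.28.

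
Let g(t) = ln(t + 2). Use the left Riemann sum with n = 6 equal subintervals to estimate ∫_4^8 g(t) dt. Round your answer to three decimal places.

8.103

Δt = (8 − 4)/6 = 2/3.
Left endpoints: 4, 14/3, 16/3, 6, 20/3, 22/3.
g(4) ≈ 1.792, g(14/3) ≈ 1.897, g(16/3) ≈ 1.992, g(6) ≈ 2.079, g(20/3) ≈ 2.159, g(22/3) ≈ 2.234.
Sum = Δt · [g(4) + g(14/3) + g(16/3) + ...].
Sum ≈ 8.103.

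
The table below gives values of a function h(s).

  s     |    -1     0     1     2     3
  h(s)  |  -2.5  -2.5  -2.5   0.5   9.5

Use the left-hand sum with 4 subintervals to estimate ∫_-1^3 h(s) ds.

Δs = 1.
Sum = 1·[(-2.5) + (-2.5) + (-2.5) + 0.5] = -7.

-7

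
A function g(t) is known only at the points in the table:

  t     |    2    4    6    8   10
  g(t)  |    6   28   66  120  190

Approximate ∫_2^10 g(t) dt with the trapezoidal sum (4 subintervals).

Δt = 2.
T_4 = (2/2)·[6 + 2·28 + 2·66 + 2·120 + 190] = 624.

624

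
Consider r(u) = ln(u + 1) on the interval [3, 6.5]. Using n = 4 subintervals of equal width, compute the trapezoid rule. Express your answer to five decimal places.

Δu = (6.5 − 3)/4 = 0.875.
r(3) ≈ 1.38629, r(3.875) ≈ 1.58412, r(4.75) ≈ 1.74920, r(5.625) ≈ 1.89085, r(6.5) ≈ 2.01490.
T_4 = (Δu/2)·[r(u_0) + 2r(u_1) + 2r(u_2) + 2r(u_3) + r(u_4)].
Sum ≈ 6.05917.

6.05917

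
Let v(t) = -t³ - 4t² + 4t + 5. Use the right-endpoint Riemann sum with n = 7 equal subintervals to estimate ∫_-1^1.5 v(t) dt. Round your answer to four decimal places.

8.0102

Δt = (1.5 − (-1))/7 = 5/14.
Right endpoints: -9/14, -2/7, 1/14, 3/7, 11/14, 8/7, 1.5.
v(-9/14) = 2857/2744, v(-2/7) = 1219/343, v(1/14) = 14447/2744, v(3/7) = 2024/343, v(11/14) = 14237/2744, v(8/7) = 979/343, v(1.5) = -1.375.
Sum = Δt · [v(-9/14) + v(-2/7) + v(1/14) + ...].
Sum ≈ 8.0102.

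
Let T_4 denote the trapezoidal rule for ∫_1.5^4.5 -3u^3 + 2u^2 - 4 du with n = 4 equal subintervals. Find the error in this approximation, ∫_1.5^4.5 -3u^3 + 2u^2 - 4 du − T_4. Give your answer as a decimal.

7.03125

Exact integral: ∫_1.5^4.5 f(u) du = -257.25.
T_4 = -264.28125.
Error = -257.25 − (-264.28125) = 7.03125.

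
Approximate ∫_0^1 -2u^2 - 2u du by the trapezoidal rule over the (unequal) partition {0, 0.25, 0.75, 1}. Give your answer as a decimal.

Subinterval widths: 0.25, 0.5, 0.25.
f(0) = 0, f(0.25) = -0.625, f(0.75) = -2.625, f(1) = -4.
On each subinterval the trapezoid contributes (Δu_i/2)·[f(u_{i-1}) + f(u_i)].
Sum = -1.71875.

-1.71875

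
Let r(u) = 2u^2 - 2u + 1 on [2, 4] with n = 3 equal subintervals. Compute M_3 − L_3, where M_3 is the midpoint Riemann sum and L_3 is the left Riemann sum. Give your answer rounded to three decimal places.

6.222

M_3 ≈ 27.18519.
L_3 ≈ 20.96296.
M_3 − L_3 ≈ 6.222.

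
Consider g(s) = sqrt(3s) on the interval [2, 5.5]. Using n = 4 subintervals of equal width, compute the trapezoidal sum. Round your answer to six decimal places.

11.612657

Δs = (5.5 − 2)/4 = 0.875.
g(2) ≈ 2.449490, g(2.875) ≈ 2.936835, g(3.75) ≈ 3.354102, g(4.625) ≈ 3.724916, g(5.5) ≈ 4.062019.
T_4 = (Δs/2)·[g(s_0) + 2g(s_1) + 2g(s_2) + 2g(s_3) + g(s_4)].
Sum ≈ 11.612657.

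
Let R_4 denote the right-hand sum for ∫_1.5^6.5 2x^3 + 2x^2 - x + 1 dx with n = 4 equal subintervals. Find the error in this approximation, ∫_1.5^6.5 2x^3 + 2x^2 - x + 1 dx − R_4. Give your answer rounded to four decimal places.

-419.7917

Exact integral: ∫_1.5^6.5 f(x) dx ≈ 1055.833333.
R_4 = 1475.625.
Error ≈ 1055.833333 − 1475.625 ≈ -419.7917.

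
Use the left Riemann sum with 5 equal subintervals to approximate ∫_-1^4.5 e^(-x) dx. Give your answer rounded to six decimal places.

Δx = (4.5 − (-1))/5 = 1.1.
Left endpoints: -1, 0.1, 1.2, 2.3, 3.4.
f(-1) ≈ 2.718282, f(0.1) ≈ 0.904837, f(1.2) ≈ 0.301194, f(2.3) ≈ 0.100259, f(3.4) ≈ 0.033373.
Sum = Δx · [f(-1) + f(0.1) + f(1.2) + f(2.3) + f(3.4)].
Sum ≈ 4.463740.

4.463740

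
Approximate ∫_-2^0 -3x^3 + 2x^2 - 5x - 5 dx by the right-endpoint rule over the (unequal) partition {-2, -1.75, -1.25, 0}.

5.35546875

Subinterval widths: 0.25, 0.5, 1.25.
Right endpoints: -1.75, -1.25, 0.
f(-1.75) = 25.953125, f(-1.25) = 10.234375, f(0) = -5.
Sum = Σ Δx_i · f(x_i).
Sum = 5.35546875.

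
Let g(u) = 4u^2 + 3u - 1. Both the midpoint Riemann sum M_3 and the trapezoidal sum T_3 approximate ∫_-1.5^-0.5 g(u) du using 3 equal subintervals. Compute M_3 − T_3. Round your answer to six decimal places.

M_3 ≈ 0.29629630.
T_3 ≈ 0.40740741.
M_3 − T_3 ≈ -0.111111.

-0.111111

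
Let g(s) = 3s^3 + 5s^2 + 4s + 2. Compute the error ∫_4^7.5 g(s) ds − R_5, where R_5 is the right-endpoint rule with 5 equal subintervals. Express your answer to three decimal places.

-467.327

Exact integral: ∫_4^7.5 g(s) ds ≈ 2865.00521.
R_5 = 3332.3325.
Error ≈ 2865.00521 − 3332.3325 ≈ -467.327.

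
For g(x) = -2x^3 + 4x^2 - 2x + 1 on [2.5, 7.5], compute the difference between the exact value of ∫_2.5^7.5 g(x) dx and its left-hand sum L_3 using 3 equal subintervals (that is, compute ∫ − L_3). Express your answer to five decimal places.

-458.56481

Exact integral: ∫_2.5^7.5 g(x) dx ≈ -1065.8333333.
L_3 ≈ -607.2685185.
Error ≈ -1065.8333333 − (-607.2685185) ≈ -458.56481.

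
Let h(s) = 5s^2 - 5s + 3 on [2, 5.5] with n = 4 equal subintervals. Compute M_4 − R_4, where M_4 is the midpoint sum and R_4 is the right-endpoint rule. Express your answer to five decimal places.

-53.11523

M_4 ≈ 207.7167969.
R_4 = 260.83203125.
M_4 − R_4 ≈ -53.11523.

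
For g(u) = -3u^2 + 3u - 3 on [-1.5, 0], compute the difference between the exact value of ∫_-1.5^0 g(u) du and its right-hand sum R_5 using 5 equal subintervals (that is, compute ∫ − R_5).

-1.62

Exact integral: ∫_-1.5^0 g(u) du = -11.25.
R_5 = -9.63.
Error = -11.25 − (-9.63) = -1.62.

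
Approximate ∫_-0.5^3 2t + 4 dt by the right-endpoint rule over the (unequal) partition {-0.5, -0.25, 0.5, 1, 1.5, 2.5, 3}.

25.125

Subinterval widths: 0.25, 0.75, 0.5, 0.5, 1, 0.5.
Right endpoints: -0.25, 0.5, 1, 1.5, 2.5, 3.
f(-0.25) = 3.5, f(0.5) = 5, f(1) = 6, f(1.5) = 7, f(2.5) = 9, f(3) = 10.
Sum = Σ Δt_i · f(t_i).
Sum = 25.125.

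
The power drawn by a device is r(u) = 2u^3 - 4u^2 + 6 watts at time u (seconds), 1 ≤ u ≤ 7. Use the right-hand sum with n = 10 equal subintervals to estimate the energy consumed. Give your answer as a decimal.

934.8

Δu = (7 − 1)/10 = 0.6.
Right endpoints: 1.6, 2.2, 2.8, 3.4, 4, 4.6, 5.2, 5.8, 6.4, 7.
r(1.6) = 3.952, r(2.2) = 7.936, r(2.8) = 18.544, r(3.4) = 38.368, r(4) = 70, r(4.6) = 116.032, r(5.2) = 179.056, r(5.8) = 261.664, r(6.4) = 366.448, r(7) = 496.
Sum = Δu · [r(1.6) + r(2.2) + r(2.8) + ...].
Sum = 934.8.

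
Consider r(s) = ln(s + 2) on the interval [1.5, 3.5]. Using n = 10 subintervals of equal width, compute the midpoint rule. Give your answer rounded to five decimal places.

2.99162

Δs = (3.5 − 1.5)/10 = 0.2.
Midpoints: 1.6, 1.8, 2, 2.2, 2.4, 2.6, 2.8, 3, 3.2, 3.4.
r(1.6) ≈ 1.28093, r(1.8) ≈ 1.33500, r(2) ≈ 1.38629, r(2.2) ≈ 1.43508, r(2.4) ≈ 1.48160, r(2.6) ≈ 1.52606, r(2.8) ≈ 1.56862, r(3) ≈ 1.60944, r(3.2) ≈ 1.64866, r(3.4) ≈ 1.68640.
Sum = Δs · [r(1.6) + r(1.8) + r(2) + ...].
Sum ≈ 2.99162.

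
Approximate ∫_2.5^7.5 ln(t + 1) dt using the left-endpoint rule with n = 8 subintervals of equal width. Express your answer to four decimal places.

8.5231

Δt = (7.5 − 2.5)/8 = 0.625.
Left endpoints: 2.5, 3.125, 3.75, 4.375, 5, 5.625, 6.25, 6.875.
f(2.5) ≈ 1.2528, f(3.125) ≈ 1.4171, f(3.75) ≈ 1.5581, f(4.375) ≈ 1.6818, f(5) ≈ 1.7918, f(5.625) ≈ 1.8909, f(6.25) ≈ 1.9810, f(6.875) ≈ 2.0637.
Sum = Δt · [f(2.5) + f(3.125) + f(3.75) + ...].
Sum ≈ 8.5231.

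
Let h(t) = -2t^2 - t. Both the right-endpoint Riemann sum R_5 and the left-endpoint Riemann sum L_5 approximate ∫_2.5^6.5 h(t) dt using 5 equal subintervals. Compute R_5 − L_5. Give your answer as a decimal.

-60.8

R_5 = -221.92.
L_5 = -161.12.
R_5 − L_5 = -60.8.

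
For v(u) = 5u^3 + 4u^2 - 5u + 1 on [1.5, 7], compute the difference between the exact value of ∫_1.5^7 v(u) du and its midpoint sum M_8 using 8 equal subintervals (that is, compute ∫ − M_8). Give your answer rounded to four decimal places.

14.6770

Exact integral: ∫_1.5^7 v(u) du ≈ 3336.380208.
M_8 ≈ 3321.703247.
Error ≈ 3336.380208 − 3321.703247 ≈ 14.6770.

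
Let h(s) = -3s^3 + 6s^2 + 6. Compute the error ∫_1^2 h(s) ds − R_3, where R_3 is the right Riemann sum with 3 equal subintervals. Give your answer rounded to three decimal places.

0.639

Exact integral: ∫_1^2 h(s) ds = 8.75.
R_3 ≈ 8.11111.
Error ≈ 8.75 − 8.11111 ≈ 0.639.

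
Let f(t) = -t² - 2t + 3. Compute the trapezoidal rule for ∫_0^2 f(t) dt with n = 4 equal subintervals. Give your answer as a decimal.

Δt = (2 − 0)/4 = 0.5.
f(0) = 3, f(0.5) = 1.75, f(1) = 0, f(1.5) = -2.25, f(2) = -5.
T_4 = (Δt/2)·[f(t_0) + 2f(t_1) + 2f(t_2) + 2f(t_3) + f(t_4)].
Sum = -0.75.

-0.75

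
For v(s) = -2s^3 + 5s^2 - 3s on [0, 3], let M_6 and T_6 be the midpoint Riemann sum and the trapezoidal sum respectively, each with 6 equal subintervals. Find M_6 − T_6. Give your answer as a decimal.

0.75

M_6 = -8.75.
T_6 = -9.5.
M_6 − T_6 = 0.75.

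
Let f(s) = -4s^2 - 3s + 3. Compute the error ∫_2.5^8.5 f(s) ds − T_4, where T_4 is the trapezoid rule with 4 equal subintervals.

Exact integral: ∫_2.5^8.5 f(s) ds = -879.
T_4 = -888.
Error = -879 − (-888) = 9.

9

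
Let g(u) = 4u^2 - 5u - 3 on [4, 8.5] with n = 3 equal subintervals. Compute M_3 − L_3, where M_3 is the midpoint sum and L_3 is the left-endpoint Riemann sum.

M_3 = 576.
L_3 = 434.25.
M_3 − L_3 = 141.75.

141.75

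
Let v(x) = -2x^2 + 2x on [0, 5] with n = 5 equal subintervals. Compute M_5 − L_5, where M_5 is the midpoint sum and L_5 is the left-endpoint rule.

M_5 = -57.5.
L_5 = -40.
M_5 − L_5 = -17.5.

-17.5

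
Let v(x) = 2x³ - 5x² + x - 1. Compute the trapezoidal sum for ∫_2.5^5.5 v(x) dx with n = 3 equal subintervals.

Δx = (5.5 − 2.5)/3 = 1.
v(2.5) = 1.5, v(3.5) = 27, v(4.5) = 84.5, v(5.5) = 186.
T_3 = (Δx/2)·[v(x_0) + 2v(x_1) + 2v(x_2) + v(x_3)].
Sum = 205.25.

205.25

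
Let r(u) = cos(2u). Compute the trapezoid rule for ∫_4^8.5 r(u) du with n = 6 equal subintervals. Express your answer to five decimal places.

Δu = (8.5 − 4)/6 = 0.75.
r(4) ≈ -0.14550, r(4.75) ≈ -0.99717, r(5.5) ≈ 0.00443, r(6.25) ≈ 0.99780, r(7) ≈ 0.13674, r(7.75) ≈ -0.97845, r(8.5) ≈ -0.27516.
T_6 = (Δu/2)·[r(u_0) + 2r(u_1) + ... + 2r(u_{5}) + r(u_6)].
Sum ≈ -0.78525.

-0.78525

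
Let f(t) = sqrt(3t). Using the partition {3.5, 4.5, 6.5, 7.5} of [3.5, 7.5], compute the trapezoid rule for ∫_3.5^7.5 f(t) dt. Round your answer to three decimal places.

16.127

Subinterval widths: 1, 2, 1.
f(3.5) ≈ 3.240, f(4.5) ≈ 3.674, f(6.5) ≈ 4.416, f(7.5) ≈ 4.743.
On each subinterval the trapezoid contributes (Δt_i/2)·[f(t_{i-1}) + f(t_i)].
Sum ≈ 16.127.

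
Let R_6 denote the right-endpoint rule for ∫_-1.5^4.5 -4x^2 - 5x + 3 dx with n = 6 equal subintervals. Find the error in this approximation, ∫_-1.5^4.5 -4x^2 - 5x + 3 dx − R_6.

Exact integral: ∫_-1.5^4.5 f(x) dx = -153.
R_6 = -208.
Error = -153 − (-208) = 55.

55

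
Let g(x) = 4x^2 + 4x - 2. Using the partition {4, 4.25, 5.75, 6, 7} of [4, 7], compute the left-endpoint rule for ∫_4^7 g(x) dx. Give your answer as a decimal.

Subinterval widths: 0.25, 1.5, 0.25, 1.
Left endpoints: 4, 4.25, 5.75, 6.
g(4) = 78, g(4.25) = 87.25, g(5.75) = 153.25, g(6) = 166.
Sum = Σ Δx_i · g(x_i).
Sum = 354.6875.

354.6875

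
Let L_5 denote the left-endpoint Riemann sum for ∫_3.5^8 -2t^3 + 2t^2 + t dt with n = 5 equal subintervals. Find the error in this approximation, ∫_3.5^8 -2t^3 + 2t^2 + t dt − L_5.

Exact integral: ∫_3.5^8 f(t) dt = -1634.34375.
L_5 = -1280.475.
Error = -1634.34375 − (-1280.475) = -353.86875.

-353.86875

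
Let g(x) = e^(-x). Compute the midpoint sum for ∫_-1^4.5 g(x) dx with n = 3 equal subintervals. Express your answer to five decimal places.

Δx = (4.5 − (-1))/3 = 11/6.
Midpoints: -1/12, 1.75, 43/12.
g(-1/12) ≈ 1.08690, g(1.75) ≈ 0.17377, g(43/12) ≈ 0.02778.
Sum = Δx · [g(-1/12) + g(1.75) + g(43/12)].
Sum ≈ 2.36218.

2.36218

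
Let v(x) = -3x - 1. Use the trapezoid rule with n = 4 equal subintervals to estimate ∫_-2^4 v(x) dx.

Δx = (4 − (-2))/4 = 1.5.
v(-2) = 5, v(-0.5) = 0.5, v(1) = -4, v(2.5) = -8.5, v(4) = -13.
T_4 = (Δx/2)·[v(x_0) + 2v(x_1) + 2v(x_2) + 2v(x_3) + v(x_4)].
Sum = -24.

-24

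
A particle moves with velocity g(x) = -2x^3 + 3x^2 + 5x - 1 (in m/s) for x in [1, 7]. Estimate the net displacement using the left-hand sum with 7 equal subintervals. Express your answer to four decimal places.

Δx = (7 − 1)/7 = 6/7.
Left endpoints: 1, 13/7, 19/7, 25/7, 31/7, 37/7, 43/7.
g(1) = 5, g(13/7) = 1997/343, g(19/7) = -1825/343, g(25/7) = -12343/343, g(31/7) = -32149/343, g(37/7) = -63835/343, g(43/7) = -109993/343.
Sum = Δx · [g(1) + g(13/7) + g(19/7) + ...].
Sum ≈ -540.8571.

-540.8571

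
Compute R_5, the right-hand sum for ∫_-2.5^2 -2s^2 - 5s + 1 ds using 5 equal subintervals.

-14.94

Δs = (2 − (-2.5))/5 = 0.9.
Right endpoints: -1.6, -0.7, 0.2, 1.1, 2.
f(-1.6) = 3.88, f(-0.7) = 3.52, f(0.2) = -0.08, f(1.1) = -6.92, f(2) = -17.
Sum = Δs · [f(-1.6) + f(-0.7) + f(0.2) + f(1.1) + f(2)].
Sum = -14.94.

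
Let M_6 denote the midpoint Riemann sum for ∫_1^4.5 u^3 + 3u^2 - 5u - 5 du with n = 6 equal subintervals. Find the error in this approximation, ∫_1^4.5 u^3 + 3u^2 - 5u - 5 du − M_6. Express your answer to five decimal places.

1.11654

Exact integral: ∫_1^4.5 f(u) du = 126.765625.
M_6 ≈ 125.6490885.
Error ≈ 126.765625 − 125.6490885 ≈ 1.11654.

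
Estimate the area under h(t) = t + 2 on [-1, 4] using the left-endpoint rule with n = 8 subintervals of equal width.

15.9375

Δt = (4 − (-1))/8 = 0.625.
Left endpoints: -1, -0.375, 0.25, 0.875, 1.5, 2.125, 2.75, 3.375.
h(-1) = 1, h(-0.375) = 1.625, h(0.25) = 2.25, h(0.875) = 2.875, h(1.5) = 3.5, h(2.125) = 4.125, h(2.75) = 4.75, h(3.375) = 5.375.
Sum = Δt · [h(-1) + h(-0.375) + h(0.25) + ...].
Sum = 15.9375.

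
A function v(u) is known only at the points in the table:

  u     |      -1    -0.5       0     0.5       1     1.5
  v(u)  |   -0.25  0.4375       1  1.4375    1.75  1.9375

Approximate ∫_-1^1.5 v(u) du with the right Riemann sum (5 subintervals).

3.28125

Δu = 0.5.
Sum = 0.5·[0.4375 + 1 + 1.4375 + 1.75 + 1.9375] = 3.28125.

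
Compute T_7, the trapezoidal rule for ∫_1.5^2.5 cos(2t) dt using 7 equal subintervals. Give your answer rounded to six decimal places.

Δt = (2.5 − 1.5)/7 = 1/7.
f(1.5) ≈ -0.989992, f(23/14) ≈ -0.989632, f(25/14) ≈ -0.909034, f(27/14) ≈ -0.754732, f(29/14) ≈ -0.539238, f(31/14) ≈ -0.280023, f(33/14) ≈ 0.001897, f(2.5) ≈ 0.283662.
T_7 = (Δt/2)·[f(t_0) + 2f(t_1) + ... + 2f(t_{6}) + f(t_7)].
Sum ≈ -0.546275.

-0.546275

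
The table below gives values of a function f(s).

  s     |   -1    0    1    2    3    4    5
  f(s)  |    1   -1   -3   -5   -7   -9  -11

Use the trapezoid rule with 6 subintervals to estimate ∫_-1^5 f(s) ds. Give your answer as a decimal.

Δs = 1.
T_6 = (1/2)·[1 + 2·(-1) + 2·(-3) + 2·(-5) + 2·(-7) + 2·(-9) + (-11)] = -30.

-30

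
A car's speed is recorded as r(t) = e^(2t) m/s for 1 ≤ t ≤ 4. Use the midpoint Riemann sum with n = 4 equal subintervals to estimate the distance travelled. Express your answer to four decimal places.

Δt = (4 − 1)/4 = 0.75.
Midpoints: 1.375, 2.125, 2.875, 3.625.
r(1.375) ≈ 15.6426, r(2.125) ≈ 70.1054, r(2.875) ≈ 314.1907, r(3.625) ≈ 1408.1048.
Sum = Δt · [r(1.375) + r(2.125) + r(2.875) + r(3.625)].
Sum ≈ 1356.0327.

1356.0327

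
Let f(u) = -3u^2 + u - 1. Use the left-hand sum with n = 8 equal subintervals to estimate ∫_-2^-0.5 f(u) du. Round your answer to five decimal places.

-12.47168

Δu = (-0.5 − (-2))/8 = 0.1875.
Left endpoints: -2, -1.8125, -1.625, -1.4375, -1.25, -1.0625, -0.875, -0.6875.
f(-2) = -15, f(-1.8125) = -12.66796875, f(-1.625) = -10.546875, f(-1.4375) = -8.63671875, f(-1.25) = -6.9375, f(-1.0625) = -5.44921875, f(-0.875) = -4.171875, f(-0.6875) = -3.10546875.
Sum = Δu · [f(-2) + f(-1.8125) + f(-1.625) + ...].
Sum ≈ -12.47168.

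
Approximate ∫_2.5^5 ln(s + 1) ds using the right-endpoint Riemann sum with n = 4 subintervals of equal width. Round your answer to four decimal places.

4.0305

Δs = (5 − 2.5)/4 = 0.625.
Right endpoints: 3.125, 3.75, 4.375, 5.
f(3.125) ≈ 1.4171, f(3.75) ≈ 1.5581, f(4.375) ≈ 1.6818, f(5) ≈ 1.7918.
Sum = Δs · [f(3.125) + f(3.75) + f(4.375) + f(5)].
Sum ≈ 4.0305.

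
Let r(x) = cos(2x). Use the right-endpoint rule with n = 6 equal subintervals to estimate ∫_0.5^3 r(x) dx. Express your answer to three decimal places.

Δx = (3 − 0.5)/6 = 5/12.
Right endpoints: 11/12, 4/3, 1.75, 13/6, 31/12, 3.
r(11/12) ≈ -0.260, r(4/3) ≈ -0.889, r(1.75) ≈ -0.936, r(13/6) ≈ -0.370, r(31/12) ≈ 0.439, r(3) ≈ 0.960.
Sum = Δx · [r(11/12) + r(4/3) + r(1.75) + ...].
Sum ≈ -0.440.

-0.440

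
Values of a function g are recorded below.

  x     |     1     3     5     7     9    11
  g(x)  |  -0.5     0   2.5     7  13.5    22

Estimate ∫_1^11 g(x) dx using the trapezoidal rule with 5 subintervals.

67.5

Δx = 2.
T_5 = (2/2)·[(-0.5) + 2·0 + 2·2.5 + 2·7 + 2·13.5 + 22] = 67.5.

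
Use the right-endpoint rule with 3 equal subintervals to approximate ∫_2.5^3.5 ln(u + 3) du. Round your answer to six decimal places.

1.818183

Δu = (3.5 − 2.5)/3 = 1/3.
Right endpoints: 17/6, 19/6, 3.5.
f(17/6) ≈ 1.763589, f(19/6) ≈ 1.819158, f(3.5) ≈ 1.871802.
Sum = Δu · [f(17/6) + f(19/6) + f(3.5)].
Sum ≈ 1.818183.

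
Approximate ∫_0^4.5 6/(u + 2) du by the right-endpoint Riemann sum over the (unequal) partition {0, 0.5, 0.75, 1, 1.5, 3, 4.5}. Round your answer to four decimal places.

Subinterval widths: 0.5, 0.25, 0.25, 0.5, 1.5, 1.5.
Right endpoints: 0.5, 0.75, 1, 1.5, 3, 4.5.
f(0.5) = 2.4, f(0.75) = 24/11, f(1) = 2, f(1.5) = 12/7, f(3) = 1.2, f(4.5) = 12/13.
Sum = Σ Δu_i · f(u_i).
Sum ≈ 6.2872.

6.2872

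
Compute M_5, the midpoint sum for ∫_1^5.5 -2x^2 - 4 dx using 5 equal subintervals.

-127.6425

Δx = (5.5 − 1)/5 = 0.9.
Midpoints: 1.45, 2.35, 3.25, 4.15, 5.05.
f(1.45) = -8.205, f(2.35) = -15.045, f(3.25) = -25.125, f(4.15) = -38.445, f(5.05) = -55.005.
Sum = Δx · [f(1.45) + f(2.35) + f(3.25) + f(4.15) + f(5.05)].
Sum = -127.6425.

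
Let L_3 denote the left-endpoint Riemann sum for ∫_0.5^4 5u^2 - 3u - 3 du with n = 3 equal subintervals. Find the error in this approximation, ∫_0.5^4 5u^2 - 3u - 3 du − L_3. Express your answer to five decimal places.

35.84259

Exact integral: ∫_0.5^4 f(u) du ≈ 72.3333333.
L_3 ≈ 36.4907407.
Error ≈ 72.3333333 − 36.4907407 ≈ 35.84259.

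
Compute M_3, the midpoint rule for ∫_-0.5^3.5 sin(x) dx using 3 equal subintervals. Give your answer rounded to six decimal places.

Δx = (3.5 − (-0.5))/3 = 4/3.
Midpoints: 1/6, 1.5, 17/6.
f(1/6) ≈ 0.165896, f(1.5) ≈ 0.997495, f(17/6) ≈ 0.303400.
Sum = Δx · [f(1/6) + f(1.5) + f(17/6)].
Sum ≈ 1.955722.

1.955722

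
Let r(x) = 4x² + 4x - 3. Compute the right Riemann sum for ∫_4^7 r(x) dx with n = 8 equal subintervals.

456.28125

Δx = (7 − 4)/8 = 0.375.
Right endpoints: 4.375, 4.75, 5.125, 5.5, 5.875, 6.25, 6.625, 7.
r(4.375) = 91.0625, r(4.75) = 106.25, r(5.125) = 122.5625, r(5.5) = 140, r(5.875) = 158.5625, r(6.25) = 178.25, r(6.625) = 199.0625, r(7) = 221.
Sum = Δx · [r(4.375) + r(4.75) + r(5.125) + ...].
Sum = 456.28125.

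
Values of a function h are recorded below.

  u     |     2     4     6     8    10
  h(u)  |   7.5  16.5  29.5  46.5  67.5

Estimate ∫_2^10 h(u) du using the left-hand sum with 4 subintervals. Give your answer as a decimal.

Δu = 2.
Sum = 2·[7.5 + 16.5 + 29.5 + 46.5] = 200.

200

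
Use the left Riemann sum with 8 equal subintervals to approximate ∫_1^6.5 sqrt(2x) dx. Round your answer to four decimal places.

Δx = (6.5 − 1)/8 = 0.6875.
Left endpoints: 1, 1.6875, 2.375, 3.0625, 3.75, 4.4375, 5.125, 5.8125.
f(1) ≈ 1.4142, f(1.6875) ≈ 1.8371, f(2.375) ≈ 2.1794, f(3.0625) ≈ 2.4749, f(3.75) ≈ 2.7386, f(4.4375) ≈ 2.9791, f(5.125) ≈ 3.2016, f(5.8125) ≈ 3.4095.
Sum = Δx · [f(1) + f(1.6875) + f(2.375) + ...].
Sum ≈ 13.9112.

13.9112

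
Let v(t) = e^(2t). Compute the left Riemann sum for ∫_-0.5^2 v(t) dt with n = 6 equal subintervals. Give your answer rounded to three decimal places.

17.368

Δt = (2 − (-0.5))/6 = 5/12.
Left endpoints: -0.5, -1/12, 1/3, 0.75, 7/6, 19/12.
v(-0.5) ≈ 0.368, v(-1/12) ≈ 0.846, v(1/3) ≈ 1.948, v(0.75) ≈ 4.482, v(7/6) ≈ 10.312, v(19/12) ≈ 23.728.
Sum = Δt · [v(-0.5) + v(-1/12) + v(1/3) + ...].
Sum ≈ 17.368.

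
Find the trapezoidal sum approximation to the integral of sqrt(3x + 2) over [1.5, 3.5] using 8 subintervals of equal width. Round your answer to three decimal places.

Δx = (3.5 − 1.5)/8 = 0.25.
f(1.5) ≈ 2.550, f(1.75) ≈ 2.693, f(2) ≈ 2.828, f(2.25) ≈ 2.958, f(2.5) ≈ 3.082, f(2.75) ≈ 3.202, f(3) ≈ 3.317, f(3.25) ≈ 3.428, f(3.5) ≈ 3.536.
T_8 = (Δx/2)·[f(x_0) + 2f(x_1) + ... + 2f(x_{7}) + f(x_8)].
Sum ≈ 6.137.

6.137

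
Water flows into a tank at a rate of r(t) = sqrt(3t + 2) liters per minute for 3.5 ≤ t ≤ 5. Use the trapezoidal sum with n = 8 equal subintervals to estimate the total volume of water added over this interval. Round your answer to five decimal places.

5.75507

Δt = (5 − 3.5)/8 = 0.1875.
r(3.5) ≈ 3.53553, r(3.6875) ≈ 3.61421, r(3.875) ≈ 3.69121, r(4.0625) ≈ 3.76663, r(4.25) ≈ 3.84057, r(4.4375) ≈ 3.91312, r(4.625) ≈ 3.98434, r(4.8125) ≈ 4.05432, r(5) ≈ 4.12311.
T_8 = (Δt/2)·[r(t_0) + 2r(t_1) + ... + 2r(t_{7}) + r(t_8)].
Sum ≈ 5.75507.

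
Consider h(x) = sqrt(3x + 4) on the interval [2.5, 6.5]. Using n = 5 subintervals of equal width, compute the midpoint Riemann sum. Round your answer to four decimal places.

16.6529

Δx = (6.5 − 2.5)/5 = 0.8.
Midpoints: 2.9, 3.7, 4.5, 5.3, 6.1.
h(2.9) ≈ 3.5637, h(3.7) ≈ 3.8859, h(4.5) ≈ 4.1833, h(5.3) ≈ 4.4609, h(6.1) ≈ 4.7223.
Sum = Δx · [h(2.9) + h(3.7) + h(4.5) + h(5.3) + h(6.1)].
Sum ≈ 16.6529.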